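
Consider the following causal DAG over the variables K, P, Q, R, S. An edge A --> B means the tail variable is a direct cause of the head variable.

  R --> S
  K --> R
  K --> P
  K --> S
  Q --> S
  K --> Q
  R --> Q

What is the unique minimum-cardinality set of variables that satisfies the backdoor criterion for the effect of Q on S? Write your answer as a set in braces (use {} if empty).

Variables eligible for adjustment (non-descendants of Q, excluding Q and S): {K, P, R}.
Backdoor paths from Q to S:
  P1: Q <- K -> R -> S
  P2: Q <- K -> S
  P3: Q <- R <- K -> S
  P4: Q <- R -> S
The empty set is not sufficient: P1 (Q <- K -> R -> S) has no collider blocking it and no conditioned non-collider, so it is open.
Try {K, R}:
  P1: blocked at fork node K ∈ conditioning set.
  P2: blocked at fork node K ∈ conditioning set.
  P3: blocked at chain node R ∈ conditioning set.
  P4: blocked at fork node R ∈ conditioning set.
{K, R} contains no descendant of Q and blocks every backdoor path.
Every element of {K, R} is needed (dropping K leaves P2 open; dropping R leaves P4 open), so no proper subset is valid.
Among all size-2 subsets of the eligible variables, only {K, R} blocks every backdoor path, so it is the unique smallest valid adjustment set.

{K, R}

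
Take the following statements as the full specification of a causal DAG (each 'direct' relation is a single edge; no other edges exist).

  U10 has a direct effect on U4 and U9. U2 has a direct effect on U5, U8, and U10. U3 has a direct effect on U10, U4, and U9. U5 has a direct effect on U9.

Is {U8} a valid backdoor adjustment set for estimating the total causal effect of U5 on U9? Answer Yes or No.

Backdoor paths from U5 to U9 (paths whose first edge points into U5):
  P1: U5 <- U2 -> U10 <- U3 -> U9
  P2: U5 <- U2 -> U10 -> U4 <- U3 -> U9
  P3: U5 <- U2 -> U10 -> U9
Condition 1 (no descendant of U5 in the set): holds — descendants of U5 are {U9}; none are in {U8}.
Condition 2 (every backdoor path blocked by {U8}):
  P1: blocked at collider U10 (neither it nor any descendant is in the conditioning set).
  P2: blocked at collider U4 (neither it nor any descendant is in the conditioning set).
  P3: open — no interior node is in the conditioning set.
{U8} does not satisfy the backdoor criterion.

No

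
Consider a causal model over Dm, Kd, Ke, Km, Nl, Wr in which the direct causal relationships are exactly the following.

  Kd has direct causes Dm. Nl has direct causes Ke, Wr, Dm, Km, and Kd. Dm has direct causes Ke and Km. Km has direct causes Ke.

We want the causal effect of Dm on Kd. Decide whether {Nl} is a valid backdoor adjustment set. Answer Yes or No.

Backdoor paths from Dm to Kd (paths whose first edge points into Dm):
  P1: Dm <- Ke -> Km -> Nl <- Kd
  P2: Dm <- Ke -> Nl <- Kd
  P3: Dm <- Km <- Ke -> Nl <- Kd
  P4: Dm <- Km -> Nl <- Kd
Condition 1 (no descendant of Dm in the set): FAILS — Nl is a descendant of Dm.
Condition 2 (every backdoor path blocked by {Nl}):
  P1: open — collider(s) Nl are conditioned on (or have a conditioned descendant) and no non-collider on the path is in the set.
  P2: open — collider(s) Nl are conditioned on (or have a conditioned descendant) and no non-collider on the path is in the set.
  P3: open — collider(s) Nl are conditioned on (or have a conditioned descendant) and no non-collider on the path is in the set.
  P4: open — collider(s) Nl are conditioned on (or have a conditioned descendant) and no non-collider on the path is in the set.
{Nl} does not satisfy the backdoor criterion.

No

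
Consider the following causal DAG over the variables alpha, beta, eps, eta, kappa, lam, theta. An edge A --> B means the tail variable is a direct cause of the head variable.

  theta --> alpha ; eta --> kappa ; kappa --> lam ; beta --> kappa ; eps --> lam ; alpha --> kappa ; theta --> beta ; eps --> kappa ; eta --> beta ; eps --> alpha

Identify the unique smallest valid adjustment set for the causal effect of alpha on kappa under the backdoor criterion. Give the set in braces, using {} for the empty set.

{eps, theta}

Variables eligible for adjustment (non-descendants of alpha, excluding alpha and kappa): {beta, eps, eta, theta}.
Backdoor paths from alpha to kappa:
  P1: alpha <- eps -> kappa
  P2: alpha <- eps -> lam <- kappa
  P3: alpha <- theta -> beta <- eta -> kappa
  P4: alpha <- theta -> beta -> kappa
The empty set is not sufficient: P1 (alpha <- eps -> kappa) has no collider blocking it and no conditioned non-collider, so it is open.
Try {eps, theta}:
  P1: blocked at fork node eps ∈ conditioning set.
  P2: blocked at fork node eps ∈ conditioning set.
  P3: blocked at fork node theta ∈ conditioning set.
  P4: blocked at fork node theta ∈ conditioning set.
{eps, theta} contains no descendant of alpha and blocks every backdoor path.
Every element of {eps, theta} is needed (dropping eps leaves P1 open; dropping theta leaves P4 open), so no proper subset is valid.
Among all size-2 subsets of the eligible variables, only {eps, theta} blocks every backdoor path, so it is the unique smallest valid adjustment set.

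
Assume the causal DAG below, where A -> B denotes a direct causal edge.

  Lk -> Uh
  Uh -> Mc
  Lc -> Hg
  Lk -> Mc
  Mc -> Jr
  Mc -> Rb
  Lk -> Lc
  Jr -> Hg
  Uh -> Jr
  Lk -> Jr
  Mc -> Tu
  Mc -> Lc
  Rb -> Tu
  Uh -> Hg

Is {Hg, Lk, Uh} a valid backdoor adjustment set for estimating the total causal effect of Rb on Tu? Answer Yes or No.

Backdoor paths from Rb to Tu (paths whose first edge points into Rb):
  P1: Rb <- Mc -> Tu
Condition 1 (no descendant of Rb in the set): holds — descendants of Rb are {Tu}; none are in {Hg, Lk, Uh}.
Condition 2 (every backdoor path blocked by {Hg, Lk, Uh}):
  P1: open — no interior node is in the conditioning set.
{Hg, Lk, Uh} does not satisfy the backdoor criterion.

No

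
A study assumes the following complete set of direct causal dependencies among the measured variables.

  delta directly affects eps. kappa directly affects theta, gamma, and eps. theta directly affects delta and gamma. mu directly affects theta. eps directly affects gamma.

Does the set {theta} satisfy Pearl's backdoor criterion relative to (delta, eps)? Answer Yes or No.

Yes

Backdoor paths from delta to eps (paths whose first edge points into delta):
  P1: delta <- theta <- kappa -> eps
  P2: delta <- theta <- kappa -> gamma <- eps
  P3: delta <- theta -> gamma <- kappa -> eps
  P4: delta <- theta -> gamma <- eps
Condition 1 (no descendant of delta in the set): holds — descendants of delta are {eps, gamma}; none are in {theta}.
Condition 2 (every backdoor path blocked by {theta}):
  P1: blocked at chain node theta ∈ conditioning set.
  P2: blocked at chain node theta ∈ conditioning set.
  P3: blocked at fork node theta ∈ conditioning set.
  P4: blocked at fork node theta ∈ conditioning set.
{theta} satisfies the backdoor criterion.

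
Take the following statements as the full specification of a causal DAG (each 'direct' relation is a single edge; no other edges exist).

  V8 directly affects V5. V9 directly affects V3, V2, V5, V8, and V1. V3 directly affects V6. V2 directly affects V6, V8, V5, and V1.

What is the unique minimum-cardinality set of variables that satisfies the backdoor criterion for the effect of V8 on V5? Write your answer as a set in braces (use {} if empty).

{V2, V9}

Variables eligible for adjustment (non-descendants of V8, excluding V8 and V5): {V1, V2, V3, V6, V9}.
Backdoor paths from V8 to V5:
  P1: V8 <- V9 -> V2 -> V5
  P2: V8 <- V9 -> V3 -> V6 <- V2 -> V5
  P3: V8 <- V9 -> V1 <- V2 -> V5
  P4: V8 <- V9 -> V5
  P5: V8 <- V2 <- V9 -> V5
  P6: V8 <- V2 -> V1 <- V9 -> V5
  P7: V8 <- V2 -> V6 <- V3 <- V9 -> V5
  P8: V8 <- V2 -> V5
The empty set is not sufficient: P1 (V8 <- V9 -> V2 -> V5) has no collider blocking it and no conditioned non-collider, so it is open.
Try {V2, V9}:
  P1: blocked at fork node V9 ∈ conditioning set.
  P2: blocked at fork node V9 ∈ conditioning set.
  P3: blocked at fork node V9 ∈ conditioning set.
  P4: blocked at fork node V9 ∈ conditioning set.
  P5: blocked at chain node V2 ∈ conditioning set.
  P6: blocked at fork node V2 ∈ conditioning set.
  P7: blocked at fork node V2 ∈ conditioning set.
  P8: blocked at fork node V2 ∈ conditioning set.
{V2, V9} contains no descendant of V8 and blocks every backdoor path.
Every element of {V2, V9} is needed (dropping V2 leaves P8 open; dropping V9 leaves P4 open), so no proper subset is valid.
Among all size-2 subsets of the eligible variables, only {V2, V9} blocks every backdoor path, so it is the unique smallest valid adjustment set.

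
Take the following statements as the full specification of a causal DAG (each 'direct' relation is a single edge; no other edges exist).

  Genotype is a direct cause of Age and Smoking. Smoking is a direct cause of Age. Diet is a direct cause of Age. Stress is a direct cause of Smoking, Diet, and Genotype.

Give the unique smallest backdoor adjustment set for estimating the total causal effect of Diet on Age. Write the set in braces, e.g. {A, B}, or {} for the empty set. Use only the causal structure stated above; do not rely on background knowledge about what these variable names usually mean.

{Stress}

Variables eligible for adjustment (non-descendants of Diet, excluding Diet and Age): {Genotype, Smoking, Stress}.
Backdoor paths from Diet to Age:
  P1: Diet <- Stress -> Genotype -> Smoking -> Age
  P2: Diet <- Stress -> Genotype -> Age
  P3: Diet <- Stress -> Smoking <- Genotype -> Age
  P4: Diet <- Stress -> Smoking -> Age
The empty set is not sufficient: P1 (Diet <- Stress -> Genotype -> Smoking -> Age) has no collider blocking it and no conditioned non-collider, so it is open.
Try {Stress}:
  P1: blocked at fork node Stress ∈ conditioning set.
  P2: blocked at fork node Stress ∈ conditioning set.
  P3: blocked at fork node Stress ∈ conditioning set.
  P4: blocked at fork node Stress ∈ conditioning set.
{Stress} contains no descendant of Diet and blocks every backdoor path.
No other singleton works — e.g. {Genotype} leaves P4 open — so {Stress} is the unique smallest valid adjustment set.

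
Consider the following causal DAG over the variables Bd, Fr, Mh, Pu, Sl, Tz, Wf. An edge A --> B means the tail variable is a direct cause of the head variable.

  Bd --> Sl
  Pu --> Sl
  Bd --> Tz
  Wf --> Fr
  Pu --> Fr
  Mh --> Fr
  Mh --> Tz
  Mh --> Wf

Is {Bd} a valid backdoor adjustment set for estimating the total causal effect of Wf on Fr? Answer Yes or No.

No

Backdoor paths from Wf to Fr (paths whose first edge points into Wf):
  P1: Wf <- Mh -> Tz <- Bd -> Sl <- Pu -> Fr
  P2: Wf <- Mh -> Fr
Condition 1 (no descendant of Wf in the set): holds — descendants of Wf are {Fr}; none are in {Bd}.
Condition 2 (every backdoor path blocked by {Bd}):
  P1: blocked at collider Tz (neither it nor any descendant is in the conditioning set).
  P2: open — no interior node is in the conditioning set.
{Bd} does not satisfy the backdoor criterion.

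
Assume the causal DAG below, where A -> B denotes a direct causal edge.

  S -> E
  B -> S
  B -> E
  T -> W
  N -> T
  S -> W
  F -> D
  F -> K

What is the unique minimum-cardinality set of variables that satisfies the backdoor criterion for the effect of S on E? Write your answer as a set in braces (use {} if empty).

{B}

Variables eligible for adjustment (non-descendants of S, excluding S and E): {B, D, F, K, N, T}.
Backdoor paths from S to E:
  P1: S <- B -> E
The empty set is not sufficient: P1 (S <- B -> E) has no collider blocking it and no conditioned non-collider, so it is open.
Try {B}:
  P1: blocked at fork node B ∈ conditioning set.
{B} contains no descendant of S and blocks every backdoor path.
No other singleton works — e.g. {F} leaves P1 open — so {B} is the unique smallest valid adjustment set.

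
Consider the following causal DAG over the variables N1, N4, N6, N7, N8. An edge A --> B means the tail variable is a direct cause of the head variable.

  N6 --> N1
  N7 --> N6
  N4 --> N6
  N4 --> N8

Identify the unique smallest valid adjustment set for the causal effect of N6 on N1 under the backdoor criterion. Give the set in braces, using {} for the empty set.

Variables eligible for adjustment (non-descendants of N6, excluding N6 and N1): {N4, N7, N8}.
Backdoor paths from N6 to N1:
  (none)
With no backdoor paths the empty set already satisfies the criterion, and it is trivially minimal.

{}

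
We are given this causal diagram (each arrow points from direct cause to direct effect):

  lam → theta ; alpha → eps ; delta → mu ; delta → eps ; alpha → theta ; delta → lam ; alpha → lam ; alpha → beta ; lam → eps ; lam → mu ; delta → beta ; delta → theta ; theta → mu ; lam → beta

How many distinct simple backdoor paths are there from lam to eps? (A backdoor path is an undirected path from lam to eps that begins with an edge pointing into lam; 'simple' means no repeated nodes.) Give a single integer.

8

A backdoor path from lam to eps is any simple undirected path whose first edge points into lam (i.e. leaves lam via a parent).
Parents of lam: {alpha, delta}.
Enumerating:
  P1: lam <- delta -> theta <- alpha -> eps
  P2: lam <- delta -> mu <- theta <- alpha -> eps
  P3: lam <- delta -> eps
  P4: lam <- delta -> beta <- alpha -> eps
  P5: lam <- alpha -> theta <- delta -> eps
  P6: lam <- alpha -> theta -> mu <- delta -> eps
  P7: lam <- alpha -> eps
  P8: lam <- alpha -> beta <- delta -> eps
That exhausts the simple backdoor paths. Count: 8.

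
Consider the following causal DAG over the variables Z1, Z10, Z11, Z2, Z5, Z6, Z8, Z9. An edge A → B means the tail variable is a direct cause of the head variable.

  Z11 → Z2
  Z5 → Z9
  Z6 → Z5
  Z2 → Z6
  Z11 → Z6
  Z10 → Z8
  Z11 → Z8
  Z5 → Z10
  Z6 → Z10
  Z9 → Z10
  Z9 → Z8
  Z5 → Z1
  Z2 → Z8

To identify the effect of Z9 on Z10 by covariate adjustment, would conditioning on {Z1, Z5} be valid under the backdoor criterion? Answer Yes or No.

Backdoor paths from Z9 to Z10 (paths whose first edge points into Z9):
  P1: Z9 <- Z5 <- Z6 <- Z11 -> Z2 -> Z8 <- Z10
  P2: Z9 <- Z5 <- Z6 <- Z11 -> Z8 <- Z10
  P3: Z9 <- Z5 <- Z6 <- Z2 <- Z11 -> Z8 <- Z10
  P4: Z9 <- Z5 <- Z6 <- Z2 -> Z8 <- Z10
  P5: Z9 <- Z5 <- Z6 -> Z10
  P6: Z9 <- Z5 -> Z10
Condition 1 (no descendant of Z9 in the set): holds — descendants of Z9 are {Z10, Z8}; none are in {Z1, Z5}.
Condition 2 (every backdoor path blocked by {Z1, Z5}):
  P1: blocked at chain node Z5 ∈ conditioning set.
  P2: blocked at chain node Z5 ∈ conditioning set.
  P3: blocked at chain node Z5 ∈ conditioning set.
  P4: blocked at chain node Z5 ∈ conditioning set.
  P5: blocked at chain node Z5 ∈ conditioning set.
  P6: blocked at fork node Z5 ∈ conditioning set.
{Z1, Z5} satisfies the backdoor criterion.

Yes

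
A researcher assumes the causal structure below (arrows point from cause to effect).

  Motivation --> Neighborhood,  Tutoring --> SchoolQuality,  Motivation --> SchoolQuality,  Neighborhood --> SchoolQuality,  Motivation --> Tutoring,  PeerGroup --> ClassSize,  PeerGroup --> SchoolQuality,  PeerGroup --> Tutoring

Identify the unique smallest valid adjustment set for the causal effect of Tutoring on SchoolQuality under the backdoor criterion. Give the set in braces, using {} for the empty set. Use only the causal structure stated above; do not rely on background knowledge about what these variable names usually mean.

Variables eligible for adjustment (non-descendants of Tutoring, excluding Tutoring and SchoolQuality): {ClassSize, Motivation, Neighborhood, PeerGroup}.
Backdoor paths from Tutoring to SchoolQuality:
  P1: Tutoring <- Motivation -> Neighborhood -> SchoolQuality
  P2: Tutoring <- Motivation -> SchoolQuality
  P3: Tutoring <- PeerGroup -> SchoolQuality
The empty set is not sufficient: P1 (Tutoring <- Motivation -> Neighborhood -> SchoolQuality) has no collider blocking it and no conditioned non-collider, so it is open.
Try {Motivation, PeerGroup}:
  P1: blocked at fork node Motivation ∈ conditioning set.
  P2: blocked at fork node Motivation ∈ conditioning set.
  P3: blocked at fork node PeerGroup ∈ conditioning set.
{Motivation, PeerGroup} contains no descendant of Tutoring and blocks every backdoor path.
Every element of {Motivation, PeerGroup} is needed (dropping Motivation leaves P1 open; dropping PeerGroup leaves P3 open), so no proper subset is valid.
Among all size-2 subsets of the eligible variables, only {Motivation, PeerGroup} blocks every backdoor path, so it is the unique smallest valid adjustment set.

{Motivation, PeerGroup}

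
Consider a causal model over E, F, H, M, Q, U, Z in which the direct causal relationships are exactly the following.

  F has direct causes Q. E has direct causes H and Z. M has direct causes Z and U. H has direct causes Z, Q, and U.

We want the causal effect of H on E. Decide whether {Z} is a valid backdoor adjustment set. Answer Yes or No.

Yes

Backdoor paths from H to E (paths whose first edge points into H):
  P1: H <- U -> M <- Z -> E
  P2: H <- Z -> E
Condition 1 (no descendant of H in the set): holds — descendants of H are {E}; none are in {Z}.
Condition 2 (every backdoor path blocked by {Z}):
  P1: blocked at collider M (neither it nor any descendant is in the conditioning set).
  P2: blocked at fork node Z ∈ conditioning set.
{Z} satisfies the backdoor criterion.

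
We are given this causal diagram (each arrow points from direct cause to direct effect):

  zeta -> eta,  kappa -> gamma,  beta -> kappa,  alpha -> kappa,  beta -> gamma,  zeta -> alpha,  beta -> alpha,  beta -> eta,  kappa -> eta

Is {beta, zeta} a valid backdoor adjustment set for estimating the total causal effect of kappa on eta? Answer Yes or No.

Backdoor paths from kappa to eta (paths whose first edge points into kappa):
  P1: kappa <- beta -> alpha <- zeta -> eta
  P2: kappa <- beta -> eta
  P3: kappa <- alpha <- beta -> eta
  P4: kappa <- alpha <- zeta -> eta
Condition 1 (no descendant of kappa in the set): holds — descendants of kappa are {eta, gamma}; none are in {beta, zeta}.
Condition 2 (every backdoor path blocked by {beta, zeta}):
  P1: blocked at fork node beta ∈ conditioning set.
  P2: blocked at fork node beta ∈ conditioning set.
  P3: blocked at fork node beta ∈ conditioning set.
  P4: blocked at fork node zeta ∈ conditioning set.
{beta, zeta} satisfies the backdoor criterion.

Yes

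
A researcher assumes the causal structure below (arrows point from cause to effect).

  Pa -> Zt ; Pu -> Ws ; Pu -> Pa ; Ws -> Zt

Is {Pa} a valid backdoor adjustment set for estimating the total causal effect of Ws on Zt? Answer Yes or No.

Backdoor paths from Ws to Zt (paths whose first edge points into Ws):
  P1: Ws <- Pu -> Pa -> Zt
Condition 1 (no descendant of Ws in the set): holds — descendants of Ws are {Zt}; none are in {Pa}.
Condition 2 (every backdoor path blocked by {Pa}):
  P1: blocked at chain node Pa ∈ conditioning set.
{Pa} satisfies the backdoor criterion.

Yes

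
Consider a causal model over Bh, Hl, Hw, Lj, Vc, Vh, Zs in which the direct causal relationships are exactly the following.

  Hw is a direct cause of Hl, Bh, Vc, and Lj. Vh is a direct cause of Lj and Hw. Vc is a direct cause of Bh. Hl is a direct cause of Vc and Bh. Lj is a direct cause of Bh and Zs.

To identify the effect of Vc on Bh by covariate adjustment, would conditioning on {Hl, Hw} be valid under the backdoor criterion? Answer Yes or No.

Backdoor paths from Vc to Bh (paths whose first edge points into Vc):
  P1: Vc <- Hw <- Vh -> Lj -> Bh
  P2: Vc <- Hw -> Hl -> Bh
  P3: Vc <- Hw -> Lj -> Bh
  P4: Vc <- Hw -> Bh
  P5: Vc <- Hl <- Hw <- Vh -> Lj -> Bh
  P6: Vc <- Hl <- Hw -> Lj -> Bh
  P7: Vc <- Hl <- Hw -> Bh
  P8: Vc <- Hl -> Bh
Condition 1 (no descendant of Vc in the set): holds — descendants of Vc are {Bh}; none are in {Hl, Hw}.
Condition 2 (every backdoor path blocked by {Hl, Hw}):
  P1: blocked at chain node Hw ∈ conditioning set.
  P2: blocked at fork node Hw ∈ conditioning set.
  P3: blocked at fork node Hw ∈ conditioning set.
  P4: blocked at fork node Hw ∈ conditioning set.
  P5: blocked at chain node Hl ∈ conditioning set.
  P6: blocked at chain node Hl ∈ conditioning set.
  P7: blocked at chain node Hl ∈ conditioning set.
  P8: blocked at fork node Hl ∈ conditioning set.
{Hl, Hw} satisfies the backdoor criterion.

Yes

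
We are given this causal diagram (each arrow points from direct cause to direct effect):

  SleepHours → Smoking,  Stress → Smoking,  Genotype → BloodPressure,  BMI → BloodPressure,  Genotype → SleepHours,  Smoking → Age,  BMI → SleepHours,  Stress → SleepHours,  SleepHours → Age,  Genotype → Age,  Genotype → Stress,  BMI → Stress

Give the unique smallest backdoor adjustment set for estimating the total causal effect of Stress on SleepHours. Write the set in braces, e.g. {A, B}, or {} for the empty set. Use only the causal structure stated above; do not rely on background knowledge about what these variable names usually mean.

Variables eligible for adjustment (non-descendants of Stress, excluding Stress and SleepHours): {BMI, BloodPressure, Genotype}.
Backdoor paths from Stress to SleepHours:
  P1: Stress <- BMI -> BloodPressure <- Genotype -> SleepHours
  P2: Stress <- BMI -> BloodPressure <- Genotype -> Age <- SleepHours
  P3: Stress <- BMI -> BloodPressure <- Genotype -> Age <- Smoking <- SleepHours
  P4: Stress <- BMI -> SleepHours
  P5: Stress <- Genotype -> BloodPressure <- BMI -> SleepHours
  P6: Stress <- Genotype -> SleepHours
  P7: Stress <- Genotype -> Age <- SleepHours
  P8: Stress <- Genotype -> Age <- Smoking <- SleepHours
The empty set is not sufficient: P4 (Stress <- BMI -> SleepHours) has no collider blocking it and no conditioned non-collider, so it is open.
Try {BMI, Genotype}:
  P1: blocked at fork node BMI ∈ conditioning set.
  P2: blocked at fork node BMI ∈ conditioning set.
  P3: blocked at fork node BMI ∈ conditioning set.
  P4: blocked at fork node BMI ∈ conditioning set.
  P5: blocked at fork node Genotype ∈ conditioning set.
  P6: blocked at fork node Genotype ∈ conditioning set.
  P7: blocked at fork node Genotype ∈ conditioning set.
  P8: blocked at fork node Genotype ∈ conditioning set.
{BMI, Genotype} contains no descendant of Stress and blocks every backdoor path.
Every element of {BMI, Genotype} is needed (dropping BMI leaves P4 open; dropping Genotype leaves P6 open), so no proper subset is valid.
Among all size-2 subsets of the eligible variables, only {BMI, Genotype} blocks every backdoor path, so it is the unique smallest valid adjustment set.

{BMI, Genotype}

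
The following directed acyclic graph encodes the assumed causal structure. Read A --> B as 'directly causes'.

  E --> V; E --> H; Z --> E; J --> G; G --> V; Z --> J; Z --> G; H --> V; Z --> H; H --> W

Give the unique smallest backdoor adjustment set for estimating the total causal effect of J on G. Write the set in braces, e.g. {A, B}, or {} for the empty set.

{Z}

Variables eligible for adjustment (non-descendants of J, excluding J and G): {E, H, W, Z}.
Backdoor paths from J to G:
  P1: J <- Z -> E -> H -> V <- G
  P2: J <- Z -> E -> V <- G
  P3: J <- Z -> H <- E -> V <- G
  P4: J <- Z -> H -> V <- G
  P5: J <- Z -> G
The empty set is not sufficient: P5 (J <- Z -> G) has no collider blocking it and no conditioned non-collider, so it is open.
Try {Z}:
  P1: blocked at fork node Z ∈ conditioning set.
  P2: blocked at fork node Z ∈ conditioning set.
  P3: blocked at fork node Z ∈ conditioning set.
  P4: blocked at fork node Z ∈ conditioning set.
  P5: blocked at fork node Z ∈ conditioning set.
{Z} contains no descendant of J and blocks every backdoor path.
No other singleton works — e.g. {E} leaves P5 open — so {Z} is the unique smallest valid adjustment set.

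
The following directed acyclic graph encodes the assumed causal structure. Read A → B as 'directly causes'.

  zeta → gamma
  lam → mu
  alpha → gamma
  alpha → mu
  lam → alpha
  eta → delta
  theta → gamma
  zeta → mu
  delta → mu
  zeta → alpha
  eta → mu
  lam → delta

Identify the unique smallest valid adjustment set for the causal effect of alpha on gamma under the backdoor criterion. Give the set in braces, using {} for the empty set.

Variables eligible for adjustment (non-descendants of alpha, excluding alpha and gamma): {delta, eta, lam, theta, zeta}.
Backdoor paths from alpha to gamma:
  P1: alpha <- lam -> delta <- eta -> mu <- zeta -> gamma
  P2: alpha <- lam -> delta -> mu <- zeta -> gamma
  P3: alpha <- lam -> mu <- zeta -> gamma
  P4: alpha <- zeta -> gamma
The empty set is not sufficient: P4 (alpha <- zeta -> gamma) has no collider blocking it and no conditioned non-collider, so it is open.
Try {zeta}:
  P1: blocked at collider delta (neither it nor any descendant is in the conditioning set).
  P2: blocked at collider mu (neither it nor any descendant is in the conditioning set).
  P3: blocked at collider mu (neither it nor any descendant is in the conditioning set).
  P4: blocked at fork node zeta ∈ conditioning set.
{zeta} contains no descendant of alpha and blocks every backdoor path.
No other singleton works — e.g. {eta} leaves P4 open — so {zeta} is the unique smallest valid adjustment set.

{zeta}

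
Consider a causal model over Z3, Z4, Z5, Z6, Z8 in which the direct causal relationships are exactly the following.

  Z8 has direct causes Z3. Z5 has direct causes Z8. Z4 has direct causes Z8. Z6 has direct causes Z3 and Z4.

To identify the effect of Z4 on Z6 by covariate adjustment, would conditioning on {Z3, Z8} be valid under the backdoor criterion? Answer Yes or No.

Backdoor paths from Z4 to Z6 (paths whose first edge points into Z4):
  P1: Z4 <- Z8 <- Z3 -> Z6
Condition 1 (no descendant of Z4 in the set): holds — descendants of Z4 are {Z6}; none are in {Z3, Z8}.
Condition 2 (every backdoor path blocked by {Z3, Z8}):
  P1: blocked at chain node Z8 ∈ conditioning set.
{Z3, Z8} satisfies the backdoor criterion.

Yes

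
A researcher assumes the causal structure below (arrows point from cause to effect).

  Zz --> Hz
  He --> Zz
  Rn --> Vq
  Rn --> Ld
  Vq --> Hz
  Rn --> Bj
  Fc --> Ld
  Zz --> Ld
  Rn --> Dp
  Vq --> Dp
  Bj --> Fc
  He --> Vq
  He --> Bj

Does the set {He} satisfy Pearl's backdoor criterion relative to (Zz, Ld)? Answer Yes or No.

Yes

Backdoor paths from Zz to Ld (paths whose first edge points into Zz):
  P1: Zz <- He -> Bj <- Rn -> Ld
  P2: Zz <- He -> Bj -> Fc -> Ld
  P3: Zz <- He -> Vq <- Rn -> Bj -> Fc -> Ld
  P4: Zz <- He -> Vq <- Rn -> Ld
  P5: Zz <- He -> Vq -> Dp <- Rn -> Bj -> Fc -> Ld
  P6: Zz <- He -> Vq -> Dp <- Rn -> Ld
Condition 1 (no descendant of Zz in the set): holds — descendants of Zz are {Hz, Ld}; none are in {He}.
Condition 2 (every backdoor path blocked by {He}):
  P1: blocked at fork node He ∈ conditioning set.
  P2: blocked at fork node He ∈ conditioning set.
  P3: blocked at fork node He ∈ conditioning set.
  P4: blocked at fork node He ∈ conditioning set.
  P5: blocked at fork node He ∈ conditioning set.
  P6: blocked at fork node He ∈ conditioning set.
{He} satisfies the backdoor criterion.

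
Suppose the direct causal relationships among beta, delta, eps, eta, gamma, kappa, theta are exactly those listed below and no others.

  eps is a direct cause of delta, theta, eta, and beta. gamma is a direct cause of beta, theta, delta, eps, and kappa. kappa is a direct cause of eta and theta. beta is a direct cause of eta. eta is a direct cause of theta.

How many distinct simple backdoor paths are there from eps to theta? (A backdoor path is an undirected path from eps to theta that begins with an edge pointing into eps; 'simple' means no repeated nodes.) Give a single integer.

5

A backdoor path from eps to theta is any simple undirected path whose first edge points into eps (i.e. leaves eps via a parent).
Parents of eps: {gamma}.
Enumerating:
  P1: eps <- gamma -> beta -> eta <- kappa -> theta
  P2: eps <- gamma -> beta -> eta -> theta
  P3: eps <- gamma -> kappa -> eta -> theta
  P4: eps <- gamma -> kappa -> theta
  P5: eps <- gamma -> theta
That exhausts the simple backdoor paths. Count: 5.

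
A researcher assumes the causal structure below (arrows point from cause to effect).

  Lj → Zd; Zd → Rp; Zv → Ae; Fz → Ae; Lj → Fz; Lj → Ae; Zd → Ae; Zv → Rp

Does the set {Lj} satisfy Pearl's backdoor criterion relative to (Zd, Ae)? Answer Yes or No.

Yes

Backdoor paths from Zd to Ae (paths whose first edge points into Zd):
  P1: Zd <- Lj -> Fz -> Ae
  P2: Zd <- Lj -> Ae
Condition 1 (no descendant of Zd in the set): holds — descendants of Zd are {Ae, Rp}; none are in {Lj}.
Condition 2 (every backdoor path blocked by {Lj}):
  P1: blocked at fork node Lj ∈ conditioning set.
  P2: blocked at fork node Lj ∈ conditioning set.
{Lj} satisfies the backdoor criterion.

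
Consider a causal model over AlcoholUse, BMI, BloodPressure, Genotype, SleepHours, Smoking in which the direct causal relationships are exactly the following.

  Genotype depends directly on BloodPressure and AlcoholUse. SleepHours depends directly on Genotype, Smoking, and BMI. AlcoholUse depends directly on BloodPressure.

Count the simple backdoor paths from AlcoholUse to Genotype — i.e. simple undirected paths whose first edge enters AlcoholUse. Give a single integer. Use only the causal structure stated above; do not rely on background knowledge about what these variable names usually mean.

1

A backdoor path from AlcoholUse to Genotype is any simple undirected path whose first edge points into AlcoholUse (i.e. leaves AlcoholUse via a parent).
Parents of AlcoholUse: {BloodPressure}.
Enumerating:
  P1: AlcoholUse <- BloodPressure -> Genotype
That exhausts the simple backdoor paths. Count: 1.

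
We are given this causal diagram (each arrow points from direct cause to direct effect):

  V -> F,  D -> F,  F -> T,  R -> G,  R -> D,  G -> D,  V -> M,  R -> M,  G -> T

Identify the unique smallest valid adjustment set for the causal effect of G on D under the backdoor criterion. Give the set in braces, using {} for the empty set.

{R}

Variables eligible for adjustment (non-descendants of G, excluding G and D): {M, R, V}.
Backdoor paths from G to D:
  P1: G <- R -> D
  P2: G <- R -> M <- V -> F <- D
The empty set is not sufficient: P1 (G <- R -> D) has no collider blocking it and no conditioned non-collider, so it is open.
Try {R}:
  P1: blocked at fork node R ∈ conditioning set.
  P2: blocked at fork node R ∈ conditioning set.
{R} contains no descendant of G and blocks every backdoor path.
No other singleton works — e.g. {V} leaves P1 open — so {R} is the unique smallest valid adjustment set.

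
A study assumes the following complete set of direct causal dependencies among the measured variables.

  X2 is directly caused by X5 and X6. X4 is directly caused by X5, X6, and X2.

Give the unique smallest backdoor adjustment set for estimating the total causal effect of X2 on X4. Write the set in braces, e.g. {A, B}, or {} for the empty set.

Variables eligible for adjustment (non-descendants of X2, excluding X2 and X4): {X5, X6}.
Backdoor paths from X2 to X4:
  P1: X2 <- X5 -> X4
  P2: X2 <- X6 -> X4
The empty set is not sufficient: P1 (X2 <- X5 -> X4) has no collider blocking it and no conditioned non-collider, so it is open.
Try {X5, X6}:
  P1: blocked at fork node X5 ∈ conditioning set.
  P2: blocked at fork node X6 ∈ conditioning set.
{X5, X6} contains no descendant of X2 and blocks every backdoor path.
Every element of {X5, X6} is needed (dropping X5 leaves P1 open; dropping X6 leaves P2 open), so no proper subset is valid.
Among all size-2 subsets of the eligible variables, only {X5, X6} blocks every backdoor path, so it is the unique smallest valid adjustment set.

{X5, X6}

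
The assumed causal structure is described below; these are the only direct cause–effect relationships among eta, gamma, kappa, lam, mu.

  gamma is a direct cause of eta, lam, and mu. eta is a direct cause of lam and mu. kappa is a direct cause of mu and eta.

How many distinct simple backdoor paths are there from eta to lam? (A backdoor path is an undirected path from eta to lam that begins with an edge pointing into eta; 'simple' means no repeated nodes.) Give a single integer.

A backdoor path from eta to lam is any simple undirected path whose first edge points into eta (i.e. leaves eta via a parent).
Parents of eta: {gamma, kappa}.
Enumerating:
  P1: eta <- kappa -> mu <- gamma -> lam
  P2: eta <- gamma -> lam
That exhausts the simple backdoor paths. Count: 2.

2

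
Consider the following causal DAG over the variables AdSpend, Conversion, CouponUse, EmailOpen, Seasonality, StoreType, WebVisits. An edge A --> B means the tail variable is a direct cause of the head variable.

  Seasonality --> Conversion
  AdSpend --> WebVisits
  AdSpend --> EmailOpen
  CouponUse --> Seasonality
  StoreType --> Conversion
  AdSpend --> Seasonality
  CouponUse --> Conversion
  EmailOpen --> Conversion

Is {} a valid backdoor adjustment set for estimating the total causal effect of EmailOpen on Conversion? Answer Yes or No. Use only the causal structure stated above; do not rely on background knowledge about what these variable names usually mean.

No

Backdoor paths from EmailOpen to Conversion (paths whose first edge points into EmailOpen):
  P1: EmailOpen <- AdSpend -> Seasonality <- CouponUse -> Conversion
  P2: EmailOpen <- AdSpend -> Seasonality -> Conversion
Condition 1 (no descendant of EmailOpen in the set): holds — descendants of EmailOpen are {Conversion}; none are in {}.
Condition 2 (every backdoor path blocked by {}):
  P1: blocked at collider Seasonality (neither it nor any descendant is in the conditioning set).
  P2: open — no interior node is in the conditioning set.
{} does not satisfy the backdoor criterion.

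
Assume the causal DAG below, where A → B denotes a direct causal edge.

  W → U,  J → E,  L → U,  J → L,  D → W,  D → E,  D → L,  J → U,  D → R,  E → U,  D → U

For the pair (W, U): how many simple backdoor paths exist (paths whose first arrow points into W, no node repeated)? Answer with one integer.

7

A backdoor path from W to U is any simple undirected path whose first edge points into W (i.e. leaves W via a parent).
Parents of W: {D}.
Enumerating:
  P1: W <- D -> L <- J -> E -> U
  P2: W <- D -> L <- J -> U
  P3: W <- D -> L -> U
  P4: W <- D -> E <- J -> L -> U
  P5: W <- D -> E <- J -> U
  P6: W <- D -> E -> U
  P7: W <- D -> U
That exhausts the simple backdoor paths. Count: 7.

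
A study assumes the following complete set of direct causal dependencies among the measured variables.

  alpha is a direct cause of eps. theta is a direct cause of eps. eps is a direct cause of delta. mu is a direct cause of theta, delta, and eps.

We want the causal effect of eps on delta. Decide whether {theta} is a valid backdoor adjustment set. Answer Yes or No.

No

Backdoor paths from eps to delta (paths whose first edge points into eps):
  P1: eps <- mu -> delta
  P2: eps <- theta <- mu -> delta
Condition 1 (no descendant of eps in the set): holds — descendants of eps are {delta}; none are in {theta}.
Condition 2 (every backdoor path blocked by {theta}):
  P1: open — no interior node is in the conditioning set.
  P2: blocked at chain node theta ∈ conditioning set.
{theta} does not satisfy the backdoor criterion.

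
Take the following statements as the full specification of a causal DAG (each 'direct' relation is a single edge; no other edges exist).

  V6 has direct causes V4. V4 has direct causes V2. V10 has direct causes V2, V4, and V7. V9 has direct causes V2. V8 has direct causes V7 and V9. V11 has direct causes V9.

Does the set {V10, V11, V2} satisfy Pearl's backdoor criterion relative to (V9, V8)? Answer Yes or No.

Backdoor paths from V9 to V8 (paths whose first edge points into V9):
  P1: V9 <- V2 -> V4 -> V10 <- V7 -> V8
  P2: V9 <- V2 -> V10 <- V7 -> V8
Condition 1 (no descendant of V9 in the set): FAILS — V11 is a descendant of V9.
Condition 2 (every backdoor path blocked by {V10, V11, V2}):
  P1: blocked at fork node V2 ∈ conditioning set.
  P2: blocked at fork node V2 ∈ conditioning set.
{V10, V11, V2} does not satisfy the backdoor criterion.

No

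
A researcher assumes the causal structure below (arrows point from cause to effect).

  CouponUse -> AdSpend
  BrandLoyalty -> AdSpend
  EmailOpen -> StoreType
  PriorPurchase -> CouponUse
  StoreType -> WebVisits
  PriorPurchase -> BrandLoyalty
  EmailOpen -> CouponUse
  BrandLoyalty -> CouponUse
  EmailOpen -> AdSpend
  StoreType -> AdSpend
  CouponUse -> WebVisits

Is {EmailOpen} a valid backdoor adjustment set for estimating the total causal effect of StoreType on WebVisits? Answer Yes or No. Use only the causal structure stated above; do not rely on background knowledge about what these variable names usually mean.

Yes

Backdoor paths from StoreType to WebVisits (paths whose first edge points into StoreType):
  P1: StoreType <- EmailOpen -> CouponUse -> WebVisits
  P2: StoreType <- EmailOpen -> AdSpend <- BrandLoyalty <- PriorPurchase -> CouponUse -> WebVisits
  P3: StoreType <- EmailOpen -> AdSpend <- BrandLoyalty -> CouponUse -> WebVisits
  P4: StoreType <- EmailOpen -> AdSpend <- CouponUse -> WebVisits
Condition 1 (no descendant of StoreType in the set): holds — descendants of StoreType are {AdSpend, WebVisits}; none are in {EmailOpen}.
Condition 2 (every backdoor path blocked by {EmailOpen}):
  P1: blocked at fork node EmailOpen ∈ conditioning set.
  P2: blocked at fork node EmailOpen ∈ conditioning set.
  P3: blocked at fork node EmailOpen ∈ conditioning set.
  P4: blocked at fork node EmailOpen ∈ conditioning set.
{EmailOpen} satisfies the backdoor criterion.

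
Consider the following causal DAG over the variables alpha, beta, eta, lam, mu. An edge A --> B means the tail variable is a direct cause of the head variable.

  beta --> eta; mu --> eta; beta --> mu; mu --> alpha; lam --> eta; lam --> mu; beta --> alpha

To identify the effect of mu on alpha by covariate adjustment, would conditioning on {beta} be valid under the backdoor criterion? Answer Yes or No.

Backdoor paths from mu to alpha (paths whose first edge points into mu):
  P1: mu <- lam -> eta <- beta -> alpha
  P2: mu <- beta -> alpha
Condition 1 (no descendant of mu in the set): holds — descendants of mu are {alpha, eta}; none are in {beta}.
Condition 2 (every backdoor path blocked by {beta}):
  P1: blocked at collider eta (neither it nor any descendant is in the conditioning set).
  P2: blocked at fork node beta ∈ conditioning set.
{beta} satisfies the backdoor criterion.

Yes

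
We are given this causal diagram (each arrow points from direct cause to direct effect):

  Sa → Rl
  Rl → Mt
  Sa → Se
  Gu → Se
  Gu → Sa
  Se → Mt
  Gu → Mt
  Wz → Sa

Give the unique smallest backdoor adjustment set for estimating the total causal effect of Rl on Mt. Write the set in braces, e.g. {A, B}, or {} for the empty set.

Variables eligible for adjustment (non-descendants of Rl, excluding Rl and Mt): {Gu, Sa, Se, Wz}.
Backdoor paths from Rl to Mt:
  P1: Rl <- Sa <- Gu -> Se -> Mt
  P2: Rl <- Sa <- Gu -> Mt
  P3: Rl <- Sa -> Se <- Gu -> Mt
  P4: Rl <- Sa -> Se -> Mt
The empty set is not sufficient: P1 (Rl <- Sa <- Gu -> Se -> Mt) has no collider blocking it and no conditioned non-collider, so it is open.
Try {Sa}:
  P1: blocked at chain node Sa ∈ conditioning set.
  P2: blocked at chain node Sa ∈ conditioning set.
  P3: blocked at fork node Sa ∈ conditioning set.
  P4: blocked at fork node Sa ∈ conditioning set.
{Sa} contains no descendant of Rl and blocks every backdoor path.
No other singleton works — e.g. {Gu} leaves P4 open — so {Sa} is the unique smallest valid adjustment set.

{Sa}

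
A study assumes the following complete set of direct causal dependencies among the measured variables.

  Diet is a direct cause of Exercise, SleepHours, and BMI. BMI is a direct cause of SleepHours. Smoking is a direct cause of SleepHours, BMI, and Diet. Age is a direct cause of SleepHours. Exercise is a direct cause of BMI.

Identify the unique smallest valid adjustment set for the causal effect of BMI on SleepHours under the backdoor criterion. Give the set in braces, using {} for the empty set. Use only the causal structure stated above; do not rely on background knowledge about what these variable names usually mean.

Variables eligible for adjustment (non-descendants of BMI, excluding BMI and SleepHours): {Age, Diet, Exercise, Smoking}.
Backdoor paths from BMI to SleepHours:
  P1: BMI <- Smoking -> Diet -> SleepHours
  P2: BMI <- Smoking -> SleepHours
  P3: BMI <- Diet <- Smoking -> SleepHours
  P4: BMI <- Diet -> SleepHours
  P5: BMI <- Exercise <- Diet <- Smoking -> SleepHours
  P6: BMI <- Exercise <- Diet -> SleepHours
The empty set is not sufficient: P1 (BMI <- Smoking -> Diet -> SleepHours) has no collider blocking it and no conditioned non-collider, so it is open.
Try {Diet, Smoking}:
  P1: blocked at fork node Smoking ∈ conditioning set.
  P2: blocked at fork node Smoking ∈ conditioning set.
  P3: blocked at chain node Diet ∈ conditioning set.
  P4: blocked at fork node Diet ∈ conditioning set.
  P5: blocked at chain node Diet ∈ conditioning set.
  P6: blocked at fork node Diet ∈ conditioning set.
{Diet, Smoking} contains no descendant of BMI and blocks every backdoor path.
Every element of {Diet, Smoking} is needed (dropping Diet leaves P4 open; dropping Smoking leaves P2 open), so no proper subset is valid.
Among all size-2 subsets of the eligible variables, only {Diet, Smoking} blocks every backdoor path, so it is the unique smallest valid adjustment set.

{Diet, Smoking}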